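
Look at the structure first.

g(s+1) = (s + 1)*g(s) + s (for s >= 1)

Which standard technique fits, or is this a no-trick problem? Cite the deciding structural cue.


Verdict: a summation factor — the coefficient s + 1 drifts with the index, so no fixed root exists; normalizing by the cumulative product telescopes it.


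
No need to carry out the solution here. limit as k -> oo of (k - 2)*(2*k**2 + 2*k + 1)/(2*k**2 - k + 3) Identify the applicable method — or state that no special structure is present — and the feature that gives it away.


Method: dominant-term comparison — growth-rate triage: the leading powers of k decide the limit, everything else is noise. Differentiating the expression as a single quotient would eventually settle it as well; matching dominant growth settles it immediately.


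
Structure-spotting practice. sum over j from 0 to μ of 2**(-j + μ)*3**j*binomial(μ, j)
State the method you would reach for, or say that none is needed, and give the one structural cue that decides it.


Best approach: the binomial theorem — the binomial coefficients weight matched powers of 3 and 2, which is exactly the expansion of a binomial power.


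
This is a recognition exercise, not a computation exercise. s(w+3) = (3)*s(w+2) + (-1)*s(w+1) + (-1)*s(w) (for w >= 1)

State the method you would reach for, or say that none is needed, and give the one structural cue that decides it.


Verdict: the characteristic-root method — because shifting w leaves the equation's coefficients unchanged, exponential trials reduce it to algebra.


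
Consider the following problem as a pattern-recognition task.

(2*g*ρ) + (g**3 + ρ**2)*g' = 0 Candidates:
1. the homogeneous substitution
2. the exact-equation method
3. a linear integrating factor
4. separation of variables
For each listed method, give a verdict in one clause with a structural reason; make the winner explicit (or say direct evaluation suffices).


Method: the exact-equation method — check exactness first: here it holds (2*g*ρ, g**3 + ρ**2 have matching cross partials), so no integrating factor is needed.
- the homogeneous substitution: the slope is not a function of the ratio of the variables alone.
- the exact-equation method: yes, a natural case for it.
- a linear integrating factor: a nonlinear term in the unknown puts this outside the integrating-factor template.
- separation of variables — no division isolates the independent variable from the unknown.


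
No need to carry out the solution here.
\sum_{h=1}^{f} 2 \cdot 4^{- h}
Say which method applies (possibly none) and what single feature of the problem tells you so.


Technique: the geometric series formula — consecutive terms stand in a fixed index-free ratio — the geometric sum formula closes it.


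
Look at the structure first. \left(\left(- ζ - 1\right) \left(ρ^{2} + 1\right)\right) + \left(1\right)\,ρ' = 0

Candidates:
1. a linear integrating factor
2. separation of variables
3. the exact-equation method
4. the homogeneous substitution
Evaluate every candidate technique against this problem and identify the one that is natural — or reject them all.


Verdict: separation of variables — one side of the product carries the independent variable, the other the unknown — the textbook separation shape.
- a linear integrating factor — a nonlinear term in the unknown puts this outside the integrating-factor template.
- separation of variables: yes — fits the structure here.
- the exact-equation method: the mixed partial derivatives differ, so the left side is not a total differential.
- the homogeneous substitution — the slope is not a function of the ratio of the variables alone.


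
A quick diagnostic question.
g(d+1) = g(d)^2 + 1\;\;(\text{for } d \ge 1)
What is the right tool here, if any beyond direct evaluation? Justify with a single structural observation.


Technique: no special technique — no ansatz, no master substitution, no summation factor survives the nonlinearity here.


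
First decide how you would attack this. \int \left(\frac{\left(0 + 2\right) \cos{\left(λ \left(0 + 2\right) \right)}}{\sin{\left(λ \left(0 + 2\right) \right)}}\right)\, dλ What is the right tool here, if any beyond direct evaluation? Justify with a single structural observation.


Technique: u-substitution — everything non-trivial happens through the inner expression \sin{\left(λ \left(0 + 2\right) \right)}, and its derivative accounts for the remaining factor up to a constant, so set u = \sin{\left(λ \left(0 + 2\right) \right)}.


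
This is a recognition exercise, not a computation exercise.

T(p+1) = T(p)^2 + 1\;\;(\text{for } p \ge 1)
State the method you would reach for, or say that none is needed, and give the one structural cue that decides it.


Diagnosis: no special technique — the unknown enters the rule nonlinearly, not as a weighted sum — no linear method is even well-posed.


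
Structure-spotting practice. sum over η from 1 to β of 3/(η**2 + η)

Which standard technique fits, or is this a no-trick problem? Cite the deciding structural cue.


Verdict: telescoping — 3/(η**2 + η) hides a difference of shifted reciprocals — decompose it and the middle of the sum vanishes.


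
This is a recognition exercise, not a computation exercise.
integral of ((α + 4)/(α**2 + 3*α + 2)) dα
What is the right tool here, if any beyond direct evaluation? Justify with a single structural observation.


Method: partial fractions — with α**2 + 3*α + 2 factorable and the degree on top strictly smaller, simple-fraction decomposition is immediate.


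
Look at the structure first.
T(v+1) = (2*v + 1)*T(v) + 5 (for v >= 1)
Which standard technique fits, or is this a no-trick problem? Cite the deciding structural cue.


Technique: a summation factor — first-order, linear, moving coefficient 2*v + 1: the discrete analogue of an integrating factor handles it.


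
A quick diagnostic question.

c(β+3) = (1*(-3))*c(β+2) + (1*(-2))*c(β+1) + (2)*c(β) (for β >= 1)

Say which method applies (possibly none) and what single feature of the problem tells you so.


Verdict: the characteristic-root method — this is the constant-coefficient homogeneous case — the whole solution in β reduces to a polynomial's roots.


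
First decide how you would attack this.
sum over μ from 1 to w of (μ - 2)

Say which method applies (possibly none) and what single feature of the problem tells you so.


Verdict: no special technique — the summand is a plain polynomial in μ (expanding first if it arrives factored); standard power-sum formulas evaluate it term by term.


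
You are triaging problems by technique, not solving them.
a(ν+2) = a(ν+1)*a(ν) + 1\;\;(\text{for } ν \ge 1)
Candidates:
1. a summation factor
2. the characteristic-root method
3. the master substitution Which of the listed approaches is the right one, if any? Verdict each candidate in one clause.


Diagnosis: no special technique — a nonlinear dependence on earlier terms breaks linearity, and with it every superposition-based closed form.
- a summation factor — no summation factor applies — the rule is not linear in the sequence values.
- the characteristic-root method: nonlinearity rules out exponential-mode superposition from the start.
- the master substitution — this is shift-type recursion, outside the divide-and-conquer template.


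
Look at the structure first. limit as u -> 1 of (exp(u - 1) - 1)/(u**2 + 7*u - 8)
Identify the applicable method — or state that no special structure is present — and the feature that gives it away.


Technique: l'Hôpital's rule (0/0) — the 0/0 form at 1 is the signature situation for l'Hôpital's rule. One could equally expand both pieces locally and compare leading terms; the rule does that in one stroke.


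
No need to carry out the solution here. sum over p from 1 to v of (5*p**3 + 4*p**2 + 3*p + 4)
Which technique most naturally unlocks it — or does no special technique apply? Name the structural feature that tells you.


Best approach: no special technique — no ratio, no shift structure, no binomial pattern: sum the constant-multiple powers of p with known formulas.


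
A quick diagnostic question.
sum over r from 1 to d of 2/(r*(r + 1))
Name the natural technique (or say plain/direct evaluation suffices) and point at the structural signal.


Best approach: telescoping — 2/(r*(r + 1)) hides a difference of shifted reciprocals — decompose it and the middle of the sum vanishes.


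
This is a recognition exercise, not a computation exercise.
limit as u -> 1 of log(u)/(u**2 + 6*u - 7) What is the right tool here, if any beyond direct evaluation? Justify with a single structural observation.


Best approach: l'Hôpital's rule (0/0) — both numerator and denominator vanish at 1: the genuine 0/0 indeterminate that l'Hôpital exists for. One could equally expand both pieces locally and compare leading terms; the rule does that in one stroke.


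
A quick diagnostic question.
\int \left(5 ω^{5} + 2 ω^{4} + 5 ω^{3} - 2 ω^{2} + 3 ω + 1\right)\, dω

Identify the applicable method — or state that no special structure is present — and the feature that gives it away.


Technique: no special technique — nothing composite, nothing rational, nothing trigonometric — each constant-multiple power of ω integrates by the power rule alone.


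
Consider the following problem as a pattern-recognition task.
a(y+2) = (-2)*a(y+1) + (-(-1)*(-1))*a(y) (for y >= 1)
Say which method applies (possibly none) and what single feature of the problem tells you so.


Technique: the characteristic-root method — the recurrence treats every index alike (constant coefficients, no forcing) — precisely the regime where r^y trials close it.


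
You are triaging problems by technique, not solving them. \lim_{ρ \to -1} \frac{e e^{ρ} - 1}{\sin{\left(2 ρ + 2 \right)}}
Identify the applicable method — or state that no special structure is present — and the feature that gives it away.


Verdict: l'Hôpital's rule (0/0) — the 0/0 form at -1 is the signature situation for l'Hôpital's rule. Known elementary limits would finish this too — the rule just bypasses the case analysis.


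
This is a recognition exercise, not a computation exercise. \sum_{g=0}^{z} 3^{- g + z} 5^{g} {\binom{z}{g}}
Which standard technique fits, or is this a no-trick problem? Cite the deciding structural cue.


Diagnosis: the binomial theorem — binomial coefficients against complementary powers of 5 and 3: recognize the binomial expansion and resum.


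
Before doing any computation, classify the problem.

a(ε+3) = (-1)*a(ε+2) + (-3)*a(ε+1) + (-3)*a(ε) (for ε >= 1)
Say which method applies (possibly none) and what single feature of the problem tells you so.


Verdict: the characteristic-root method — constant coefficients and linearity mean the ansatz r^ε reduces it to solving the characteristic polynomial.


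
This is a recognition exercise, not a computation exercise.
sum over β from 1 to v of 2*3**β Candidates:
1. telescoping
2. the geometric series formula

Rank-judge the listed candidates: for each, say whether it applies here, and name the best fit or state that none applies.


Technique: the geometric series formula — consecutive terms stand in a fixed index-free ratio — the geometric sum formula closes it.
- telescoping — writing out consecutive terms as given produces no pairwise cancellation.
- the geometric series formula — a fit — the right tool for this form.


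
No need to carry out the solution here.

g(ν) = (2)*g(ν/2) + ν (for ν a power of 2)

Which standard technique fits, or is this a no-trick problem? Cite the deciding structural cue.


Diagnosis: the master substitution — the argument shrinks by the factor 2, so measure the index on a logarithmic scale and the recursion becomes a shift.


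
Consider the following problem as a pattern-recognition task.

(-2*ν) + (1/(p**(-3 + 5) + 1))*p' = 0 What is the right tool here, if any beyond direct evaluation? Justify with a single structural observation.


Method: separation of variables — one side of the product carries the independent variable, the other the unknown — the textbook separation shape. One could also solve this as an exact equation; with each coefficient in its own variable, separating is the same work with fewer steps.


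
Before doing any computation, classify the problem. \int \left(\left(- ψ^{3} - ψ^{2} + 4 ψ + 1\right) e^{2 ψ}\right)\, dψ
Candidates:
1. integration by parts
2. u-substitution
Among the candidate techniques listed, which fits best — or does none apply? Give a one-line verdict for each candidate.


Diagnosis: integration by parts — a polynomial - ψ^{3} - ψ^{2} + 4 ψ + 1 against the kernel e^{2 ψ} is the signature bounded-ladder case for integration by parts.
- integration by parts: applies; the problem has the shape this method handles.
- u-substitution — no subexpression of the integrand pairs with its own derivative as a factor — individual terms may offer their own substitutions, but any change of variable covering the whole integral would have to be constructed from outside the expression.


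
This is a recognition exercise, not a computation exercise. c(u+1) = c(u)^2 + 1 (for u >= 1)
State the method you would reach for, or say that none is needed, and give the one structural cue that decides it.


Best approach: no special technique — the sequence value feeds back through itself nonlinearly — linear superposition fails, and every superposition-based closed form fails with it.


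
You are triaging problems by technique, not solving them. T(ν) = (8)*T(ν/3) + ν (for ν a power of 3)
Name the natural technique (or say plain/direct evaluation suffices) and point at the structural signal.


Technique: the master substitution — recursion at ν/3 is multiplicative in the index; logarithmic reindexing via ν = 3^m linearizes it.


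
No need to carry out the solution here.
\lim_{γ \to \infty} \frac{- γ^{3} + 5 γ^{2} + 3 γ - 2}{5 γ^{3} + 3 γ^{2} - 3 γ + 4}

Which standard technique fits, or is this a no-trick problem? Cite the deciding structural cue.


Verdict: dominant-term comparison — as γ grows, only the highest-degree terms matter — compare leading terms and read the limit off. l'Hôpital's at-infinity variant applies to the expression viewed as a single quotient; the leading-term comparison is the direct route.


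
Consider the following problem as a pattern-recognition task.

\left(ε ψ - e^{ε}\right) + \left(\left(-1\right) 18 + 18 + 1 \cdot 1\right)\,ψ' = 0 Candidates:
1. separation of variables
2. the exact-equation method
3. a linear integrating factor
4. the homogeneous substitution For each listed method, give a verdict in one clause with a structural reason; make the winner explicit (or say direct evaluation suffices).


Method: a linear integrating factor — arrange it as ψ' + ε·ψ = (the forcing term) and the integrating factor does the rest.
- separation of variables: no division isolates the independent variable from the unknown.
- the exact-equation method: exactness fails on the nose — the mixed partials do not match.
- a linear integrating factor: applies; the problem has the shape this method handles.
- the homogeneous substitution: the slope changes under joint rescaling, failing the degree-zero test.


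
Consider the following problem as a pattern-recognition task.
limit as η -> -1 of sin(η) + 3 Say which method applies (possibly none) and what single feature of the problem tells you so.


Method: no special technique — no denominator vanishes and nothing blows up at -1: direct substitution is the whole computation.


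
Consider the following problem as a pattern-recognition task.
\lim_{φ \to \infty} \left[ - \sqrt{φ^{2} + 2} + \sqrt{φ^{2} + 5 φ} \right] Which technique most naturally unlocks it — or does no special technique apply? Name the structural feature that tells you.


Diagnosis: conjugate multiplication — this difference gives up after one conjugate multiplication — the radical structure cancels against its conjugate.


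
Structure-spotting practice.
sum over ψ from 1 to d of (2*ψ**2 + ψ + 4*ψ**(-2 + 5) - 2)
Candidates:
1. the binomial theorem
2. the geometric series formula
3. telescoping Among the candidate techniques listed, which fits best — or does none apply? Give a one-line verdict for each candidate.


Best approach: no special technique — with only polynomial terms in ψ present, the classical sum-of-powers identities are all you need.
- the binomial theorem — the summand does not match any term pattern of an expanded binomial power.
- the geometric series formula — there is no constant term-to-term ratio.
- telescoping — the summand is not presented as a shifted difference — a telescoping rewrite may exist, but the displayed structure does not offer one.


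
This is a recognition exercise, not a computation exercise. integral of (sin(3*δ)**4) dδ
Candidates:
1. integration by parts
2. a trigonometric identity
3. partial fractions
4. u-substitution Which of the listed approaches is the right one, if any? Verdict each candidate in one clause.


Technique: a trigonometric identity — sin(3*δ)**4 calls for power reduction: rewrite via double angles before any antiderivative is attempted.
- integration by parts — not the fit here: there is no polynomial factor to ladder down — parts can still close the trigonometric product by recursion, though the identity rewrite is the direct route.
- a trigonometric identity — a fit — the right tool for this form.
- partial fractions — the expression is not a ratio of polynomials that decomposes further.
- u-substitution — no subexpression of the integrand pairs with its own derivative as a factor — individual terms may offer their own substitutions, but any change of variable covering the whole integral would have to be constructed from outside the expression.


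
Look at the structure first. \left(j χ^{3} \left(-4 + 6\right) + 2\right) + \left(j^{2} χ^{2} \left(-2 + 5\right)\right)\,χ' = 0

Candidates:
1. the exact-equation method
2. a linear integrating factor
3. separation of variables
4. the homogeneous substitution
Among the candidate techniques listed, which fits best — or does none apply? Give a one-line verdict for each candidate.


Method: the exact-equation method — equality of cross partials is the green light — assemble the potential function term by term.
- the exact-equation method — yes — fits the structure here.
- a linear integrating factor — the unknown enters nonlinearly (through a power, a denominator, or a transcendental function), which the linear integrating-factor recipe cannot absorb as-is — any repair would come from a preliminary substitution, not the factor.
- separation of variables — the two dependences do not factor apart.
- the homogeneous substitution: rescaling both variables together changes the slope, so no ratio substitution collapses it.


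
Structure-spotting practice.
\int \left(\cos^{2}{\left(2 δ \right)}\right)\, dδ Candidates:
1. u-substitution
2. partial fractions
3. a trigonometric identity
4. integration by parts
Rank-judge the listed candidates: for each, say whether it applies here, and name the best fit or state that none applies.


Verdict: a trigonometric identity — the even trigonometric power \cos^{2}{\left(2 δ \right)} reduces by a double-angle identity before any integration is attempted.
- u-substitution: no subexpression of the integrand serves as a whole-integral substitution inner — individual terms may offer their own, but none carries its derivative as a factor of the full integrand; a working change of variable would have to be constructed from outside the expression.
- partial fractions: the expression is not a ratio of polynomials that decomposes further.
- a trigonometric identity: applicable, and directly so.
- integration by parts — not the natural route: no polynomial-kernel product appears — a recursive parts reduction of the trigonometric product exists, but the identity rewrite is direct.


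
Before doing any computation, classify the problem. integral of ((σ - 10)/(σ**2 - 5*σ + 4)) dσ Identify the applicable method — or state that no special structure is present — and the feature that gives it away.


Diagnosis: partial fractions — with σ**2 - 5*σ + 4 factorable and the degree on top strictly smaller, simple-fraction decomposition is immediate.


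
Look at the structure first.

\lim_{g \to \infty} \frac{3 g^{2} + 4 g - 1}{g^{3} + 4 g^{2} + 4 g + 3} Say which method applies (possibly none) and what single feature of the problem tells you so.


Best approach: dominant-term comparison — growth-rate triage: the leading powers of g decide the limit, everything else is noise. l'Hôpital's at-infinity variant applies to the expression viewed as a single quotient; the leading-term comparison is the direct route.


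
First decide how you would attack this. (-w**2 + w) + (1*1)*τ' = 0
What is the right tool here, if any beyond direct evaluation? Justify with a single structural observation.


Diagnosis: no special technique — the slope is a function of w alone, so integrate both sides directly.


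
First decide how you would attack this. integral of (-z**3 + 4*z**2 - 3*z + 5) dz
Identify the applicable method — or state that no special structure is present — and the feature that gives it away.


Technique: no special technique — every term is a constant multiple of a power of z; term-wise power-rule integration needs no preliminary transformation.


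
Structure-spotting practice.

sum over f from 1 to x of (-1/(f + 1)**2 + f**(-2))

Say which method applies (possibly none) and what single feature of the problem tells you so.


Diagnosis: telescoping — the generic term is a one-step difference of f**(-2), so partial sums shortcut to endpoint evaluation.


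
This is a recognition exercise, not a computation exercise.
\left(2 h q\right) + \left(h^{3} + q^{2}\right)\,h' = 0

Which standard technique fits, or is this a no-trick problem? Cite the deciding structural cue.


Diagnosis: the exact-equation method — checking ∂/∂h of 2 h q against ∂/∂q of h^{3} + q^{2}: they match — the equation is exact as it stands.


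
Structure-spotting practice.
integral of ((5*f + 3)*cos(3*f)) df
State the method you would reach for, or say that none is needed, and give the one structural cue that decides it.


Verdict: integration by parts — 5*f + 3 dies after finitely many derivatives while cos(3*f) cycles under integration — the tabular/parts setup.


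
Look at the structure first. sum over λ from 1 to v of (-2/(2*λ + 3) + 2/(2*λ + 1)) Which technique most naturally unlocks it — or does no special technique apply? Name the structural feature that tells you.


Diagnosis: telescoping — spot the paired structure — each term adds 2/(2*λ + 1) and subtracts its successor value, which the next term restores: the definition of a telescoping chain.


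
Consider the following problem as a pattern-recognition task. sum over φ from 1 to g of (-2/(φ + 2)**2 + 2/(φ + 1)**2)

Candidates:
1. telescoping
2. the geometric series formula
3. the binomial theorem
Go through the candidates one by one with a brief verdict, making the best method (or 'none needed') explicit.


Technique: telescoping — the piece each term subtracts is 2/(φ + 1)**2 advanced by one index, and it reappears with a plus sign leading the following term — the sum collapses to its boundary terms.
- telescoping — applicable, and directly so.
- the geometric series formula: there is no constant term-to-term ratio.
- the binomial theorem — no binomial coefficients pair with matched powers.


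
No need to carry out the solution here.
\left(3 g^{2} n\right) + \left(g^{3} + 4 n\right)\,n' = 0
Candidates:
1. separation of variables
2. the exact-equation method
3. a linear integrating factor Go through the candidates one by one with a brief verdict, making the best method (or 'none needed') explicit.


Method: the exact-equation method — the cross partial derivatives of 3 g^{2} n and g^{3} + 4 n agree, so the left side is the total differential of one potential in g and n.
- separation of variables: no algebra isolates the independent variable on one side and the unknown on the other.
- the exact-equation method — yes — fits the structure here.
- a linear integrating factor — the unknown enters nonlinearly (through a power, a denominator, or a transcendental function), which the linear integrating-factor recipe cannot absorb as-is — any repair would come from a preliminary substitution, not the factor.


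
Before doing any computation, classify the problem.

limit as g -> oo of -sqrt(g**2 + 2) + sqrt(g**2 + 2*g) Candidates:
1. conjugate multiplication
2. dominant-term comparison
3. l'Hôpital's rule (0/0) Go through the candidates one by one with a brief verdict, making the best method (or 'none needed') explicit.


Diagnosis: conjugate multiplication — sqrt(g**2 + 2*g) and sqrt(g**2 + 2) both blow up, but their difference is tame once the conjugate rationalizes it.
- conjugate multiplication — yes — fits the structure here.
- dominant-term comparison — this limit is not decided by comparing polynomial growth at infinity.
- l'Hôpital's rule (0/0) — no quotient structure at all: the clash is ∞ minus ∞, which rationalizing converts into a tractable ratio.


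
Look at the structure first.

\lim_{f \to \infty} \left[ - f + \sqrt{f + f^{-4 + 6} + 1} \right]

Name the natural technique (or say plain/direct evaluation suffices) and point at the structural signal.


Best approach: conjugate multiplication — an infinity-minus-infinity difference with a surviving radical — multiply by the conjugate to cancel the divergence.


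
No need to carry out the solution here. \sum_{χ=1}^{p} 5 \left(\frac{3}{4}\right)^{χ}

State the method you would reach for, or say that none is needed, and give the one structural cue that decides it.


Technique: the geometric series formula — each summand is the previous one scaled by \frac{3}{4}; that constant multiplier is itself the geometric structure.


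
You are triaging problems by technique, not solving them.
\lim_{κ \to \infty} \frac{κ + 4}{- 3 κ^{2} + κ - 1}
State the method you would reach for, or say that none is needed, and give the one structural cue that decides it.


Method: dominant-term comparison — as κ grows, only the highest-degree terms matter — compare leading terms and read the limit off. As a single quotient, the ∞/∞ shape would yield to repeated differentiation as well — the growth comparison gets there in one look.


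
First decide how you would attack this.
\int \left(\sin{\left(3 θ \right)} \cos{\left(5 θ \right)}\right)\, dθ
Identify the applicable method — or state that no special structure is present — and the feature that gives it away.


Verdict: a trigonometric identity — mixed-frequency products such as \sin{\left(3 θ \right)} \cos{\left(5 θ \right)} are designed for the product-to-sum formula.


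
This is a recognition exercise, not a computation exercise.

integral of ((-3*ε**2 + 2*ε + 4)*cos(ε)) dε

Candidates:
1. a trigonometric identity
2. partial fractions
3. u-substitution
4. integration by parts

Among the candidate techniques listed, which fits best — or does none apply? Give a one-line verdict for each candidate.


Diagnosis: integration by parts — a polynomial factor -3*ε**2 + 2*ε + 4 multiplies cos(ε); differentiating -3*ε**2 + 2*ε + 4 lowers its degree while cos(ε) integrates cleanly, so parts wins.
- a trigonometric identity — no identity rewrites this into an easier trigonometric form.
- partial fractions — the expression is not a ratio of polynomials that decomposes further.
- u-substitution: no subexpression of the integrand pairs with its own derivative as a factor — individual terms may offer their own substitutions, but any change of variable covering the whole integral would have to be constructed from outside the expression.
- integration by parts — applies; the problem has the shape this method handles.


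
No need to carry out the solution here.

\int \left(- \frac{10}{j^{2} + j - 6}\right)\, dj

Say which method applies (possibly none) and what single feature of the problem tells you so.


Method: partial fractions — a proper rational integrand over the factorable j^{2} + j - 6: partial fractions reduce it to elementary pieces.


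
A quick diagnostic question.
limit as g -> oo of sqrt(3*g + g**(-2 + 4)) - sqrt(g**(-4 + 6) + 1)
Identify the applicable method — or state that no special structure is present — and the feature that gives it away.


Technique: conjugate multiplication — two divergent pieces with a minus sign between them and a radical in the mix: rationalize sqrt(3*g + g**(-2 + 4)) - sqrt(g**(-4 + 6) + 1) before any limit law applies.


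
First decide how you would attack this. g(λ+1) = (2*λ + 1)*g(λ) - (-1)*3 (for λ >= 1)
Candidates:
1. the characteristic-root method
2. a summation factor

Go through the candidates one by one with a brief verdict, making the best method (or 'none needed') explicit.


Verdict: a summation factor — first-order, linear, moving coefficient 2*λ + 1: the discrete analogue of an integrating factor handles it.
- the characteristic-root method — the coefficients vary with the index, breaking the constant-coefficient structure the method needs.
- a summation factor — yes, a natural case for it.


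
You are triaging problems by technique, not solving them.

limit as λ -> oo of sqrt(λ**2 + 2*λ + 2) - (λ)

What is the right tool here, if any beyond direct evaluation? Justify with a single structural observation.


Technique: conjugate multiplication — the ∞ − ∞ radical form is the exact trigger for the conjugate maneuver.


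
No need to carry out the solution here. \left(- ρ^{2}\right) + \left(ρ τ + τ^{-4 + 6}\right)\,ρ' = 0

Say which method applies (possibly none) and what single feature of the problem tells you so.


Best approach: the homogeneous substitution — the slope is degree-zero homogeneous: the ratio substitution v = ρ/τ collapses it. A Bernoulli-style rewrite — possibly after exchanging which variable is treated as dependent — would work as well; the homogeneous substitution is the more immediate reading here.


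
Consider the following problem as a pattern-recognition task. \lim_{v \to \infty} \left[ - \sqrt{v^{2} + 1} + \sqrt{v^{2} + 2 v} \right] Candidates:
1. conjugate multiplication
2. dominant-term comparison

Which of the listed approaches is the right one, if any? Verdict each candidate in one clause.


Diagnosis: conjugate multiplication — neither \sqrt{v^{2} + 2 v} nor \sqrt{v^{2} + 1} converges alone, so rewrite their difference as a conjugate-rationalized quotient first.
- conjugate multiplication — a fit — the right tool for this form.
- dominant-term comparison — this limit is not decided by comparing leading-term growth at infinity.


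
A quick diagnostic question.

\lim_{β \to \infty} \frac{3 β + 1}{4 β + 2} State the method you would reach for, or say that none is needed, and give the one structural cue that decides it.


Diagnosis: dominant-term comparison — divide by the highest power of β present: lower-order terms vanish and the dominant ratio remains. l'Hôpital's at-infinity variant applies to the expression viewed as a single quotient; the leading-term comparison is the direct route.


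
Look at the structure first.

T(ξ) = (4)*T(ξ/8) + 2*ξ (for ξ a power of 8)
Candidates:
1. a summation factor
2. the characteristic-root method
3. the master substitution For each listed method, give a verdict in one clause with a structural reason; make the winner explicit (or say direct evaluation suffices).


Diagnosis: the master substitution — index division is the fingerprint: ξ/8 in the recursive call means substitute ξ = 8^m.
- a summation factor: the recursion divides its index rather than shifting it — there is no previous-term chain for a summation factor to telescope.
- the characteristic-root method: a divided-index call is not the fixed-shift linear shape that characteristic roots solve.
- the master substitution: applicable, and directly so.


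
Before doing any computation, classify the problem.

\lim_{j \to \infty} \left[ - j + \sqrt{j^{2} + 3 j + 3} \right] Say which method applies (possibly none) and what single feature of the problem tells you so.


Best approach: conjugate multiplication — the difference \sqrt{j^{2} + 3 j + 3} - j is an ∞ − ∞ stalemate; its conjugate partner breaks the tie.


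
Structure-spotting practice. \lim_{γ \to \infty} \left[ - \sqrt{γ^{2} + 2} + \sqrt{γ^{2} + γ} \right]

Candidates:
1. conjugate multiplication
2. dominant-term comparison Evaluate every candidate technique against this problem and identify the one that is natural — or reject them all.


Technique: conjugate multiplication — two divergent pieces with a minus sign between them and a radical in the mix: rationalize \sqrt{γ^{2} + γ} - \sqrt{γ^{2} + 2} before any limit law applies.
- conjugate multiplication — applies; the problem has the shape this method handles.
- dominant-term comparison — this limit is not decided by comparing polynomial growth at infinity.


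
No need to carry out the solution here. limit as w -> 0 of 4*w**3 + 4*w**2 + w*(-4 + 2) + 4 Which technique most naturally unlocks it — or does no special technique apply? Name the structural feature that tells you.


Technique: no special technique — nothing blocks direct substitution at 0: plug in and finish.


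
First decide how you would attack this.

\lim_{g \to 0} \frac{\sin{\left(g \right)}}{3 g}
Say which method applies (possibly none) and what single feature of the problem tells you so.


Technique: l'Hôpital's rule (0/0) — plug in 0: top and bottom both hit zero, so differentiate each and retry. Expanding numerator and denominator to first order gives the same value — the rule automates exactly that.


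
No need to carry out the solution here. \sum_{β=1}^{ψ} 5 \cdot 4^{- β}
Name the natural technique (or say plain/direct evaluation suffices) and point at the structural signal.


Best approach: the geometric series formula — consecutive terms stand in a fixed index-free ratio — the geometric sum formula closes it.


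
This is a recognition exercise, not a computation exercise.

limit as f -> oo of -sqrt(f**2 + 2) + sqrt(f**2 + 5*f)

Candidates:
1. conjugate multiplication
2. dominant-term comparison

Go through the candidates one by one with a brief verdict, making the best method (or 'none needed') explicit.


Diagnosis: conjugate multiplication — divergence minus divergence hides a finite answer — expose it by pairing sqrt(f**2 + 5*f) - sqrt(f**2 + 2) with its conjugate.
- conjugate multiplication — yes — fits the structure here.
- dominant-term comparison: no ranking of term growth rates resolves the limit here.


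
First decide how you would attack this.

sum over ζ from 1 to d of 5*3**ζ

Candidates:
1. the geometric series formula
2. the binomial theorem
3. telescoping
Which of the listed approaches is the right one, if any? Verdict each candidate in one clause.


Method: the geometric series formula — consecutive terms stand in a fixed index-free ratio — the geometric sum formula closes it.
- the geometric series formula: yes — fits the structure here.
- the binomial theorem: the terms lack the binomial-coefficient-weighted complementary-power pattern of an expansion.
- telescoping — in the displayed form, no term reappears at a neighboring index to cancel against.


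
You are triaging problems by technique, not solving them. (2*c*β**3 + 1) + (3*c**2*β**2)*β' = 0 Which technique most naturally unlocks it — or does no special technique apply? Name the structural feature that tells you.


Best approach: the exact-equation method — the compatibility test passes: the β-derivative of 2*c*β**3 + 1 matches the c-derivative of 3*c**2*β**2, so integrate a potential.


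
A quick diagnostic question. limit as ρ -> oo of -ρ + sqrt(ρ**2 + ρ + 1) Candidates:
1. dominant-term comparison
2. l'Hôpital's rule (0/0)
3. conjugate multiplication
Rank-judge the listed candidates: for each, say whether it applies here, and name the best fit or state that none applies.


Diagnosis: conjugate multiplication — neither sqrt(ρ**2 + ρ + 1) nor ρ converges alone, so rewrite their difference as a conjugate-rationalized quotient first.
- dominant-term comparison: no dominant-degree comparison decides it.
- l'Hôpital's rule (0/0): substitution produces ∞ − ∞ rather than a vanishing quotient; the rule needs a 0/0 ratio to act on.
- conjugate multiplication: applies; the problem has the shape this method handles.


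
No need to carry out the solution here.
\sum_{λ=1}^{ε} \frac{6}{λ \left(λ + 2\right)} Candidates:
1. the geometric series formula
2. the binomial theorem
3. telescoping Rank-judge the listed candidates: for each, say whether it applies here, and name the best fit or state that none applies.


Method: telescoping — split \frac{6}{λ \left(λ + 2\right)} by partial fractions and the pieces are one function at shifted arguments — interior terms cancel.
- the geometric series formula: the term-to-term ratio drifts with the index — the one thing the geometric formula cannot absorb.
- the binomial theorem — there is no pair of bases whose matched powers would reassemble into a single binomial power.
- telescoping: applies; the problem has the shape this method handles.


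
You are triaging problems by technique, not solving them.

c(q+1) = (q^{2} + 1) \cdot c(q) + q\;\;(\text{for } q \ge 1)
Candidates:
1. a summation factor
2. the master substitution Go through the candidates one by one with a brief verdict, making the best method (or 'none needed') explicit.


Verdict: a summation factor — first-order linear but the coefficient q^{2} + 1 moves with the index — divide by the cumulative product and telescope.
- a summation factor: yes — fits the structure here.
- the master substitution — this is shift-type recursion, outside the divide-and-conquer template.


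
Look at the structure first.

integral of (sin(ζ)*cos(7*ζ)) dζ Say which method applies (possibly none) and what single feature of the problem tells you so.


Verdict: a trigonometric identity — sin(ζ)*cos(7*ζ) mixes two frequencies; the product-to-sum identity splits it into single-frequency sinusoids.


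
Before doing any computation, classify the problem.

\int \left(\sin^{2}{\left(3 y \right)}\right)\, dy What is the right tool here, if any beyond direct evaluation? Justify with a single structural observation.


Method: a trigonometric identity — \sin^{2}{\left(3 y \right)} carries an even exponent — trade it for double-angle cosines before integrating.


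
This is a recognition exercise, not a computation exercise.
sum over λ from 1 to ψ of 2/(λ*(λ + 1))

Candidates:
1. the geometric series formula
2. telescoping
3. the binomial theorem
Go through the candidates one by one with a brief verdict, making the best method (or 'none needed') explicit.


Diagnosis: telescoping — one partial-fraction pass turns 2/(λ*(λ + 1)) into a shifted difference, and shifted differences telescope.
- the geometric series formula: there is no constant term-to-term ratio.
- telescoping: yes, a natural case for it.
- the binomial theorem — the terms lack the binomial-coefficient-weighted complementary-power pattern of an expansion.


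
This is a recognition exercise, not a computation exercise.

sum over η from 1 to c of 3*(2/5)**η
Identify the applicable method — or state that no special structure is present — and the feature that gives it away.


Method: the geometric series formula — each summand is the previous one scaled by 2/5; that constant multiplier is itself the geometric structure.
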